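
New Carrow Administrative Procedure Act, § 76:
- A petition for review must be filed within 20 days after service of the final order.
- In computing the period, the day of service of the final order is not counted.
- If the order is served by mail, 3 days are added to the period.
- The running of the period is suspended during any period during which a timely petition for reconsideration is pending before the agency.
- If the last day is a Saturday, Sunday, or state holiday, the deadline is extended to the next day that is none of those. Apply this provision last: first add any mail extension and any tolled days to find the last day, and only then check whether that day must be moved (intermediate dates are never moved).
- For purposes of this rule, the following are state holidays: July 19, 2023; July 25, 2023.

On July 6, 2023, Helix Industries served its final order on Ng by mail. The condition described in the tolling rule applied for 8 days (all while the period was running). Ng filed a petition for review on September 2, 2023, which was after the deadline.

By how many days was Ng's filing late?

26 days

20 days after July 6, 2023 is July 26, 2023.
Service was by mail, adding 3 days: July 26, 2023 + 3 days = July 29, 2023.
Tolling adds 8 days: July 29, 2023 + 8 days = August 6, 2023.
August 6, 2023 is Sunday. The next qualifying day is August 7, 2023.
The deadline is August 7, 2023; from August 7, 2023 to September 2, 2023 is 26 days.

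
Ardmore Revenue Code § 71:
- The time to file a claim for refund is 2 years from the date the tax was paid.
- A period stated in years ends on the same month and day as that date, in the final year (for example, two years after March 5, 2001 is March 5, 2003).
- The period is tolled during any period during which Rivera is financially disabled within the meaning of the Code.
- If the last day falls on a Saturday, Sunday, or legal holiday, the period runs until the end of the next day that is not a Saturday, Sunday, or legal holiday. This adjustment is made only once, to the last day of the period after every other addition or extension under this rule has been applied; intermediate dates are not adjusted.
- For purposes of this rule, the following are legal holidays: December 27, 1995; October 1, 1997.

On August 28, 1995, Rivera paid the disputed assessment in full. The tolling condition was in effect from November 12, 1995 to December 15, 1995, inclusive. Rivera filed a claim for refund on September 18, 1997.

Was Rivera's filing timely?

2 years after August 28, 1995 is August 28, 1997.
From November 12, 1995 through December 15, 1995 inclusive is 34 days; tolling adds 34 days: August 28, 1997 + 34 days = October 1, 1997.
October 1, 1997 is a listed holiday. The next qualifying day is October 2, 1997.
The deadline is October 2, 1997; the filing on September 18, 1997 is on or before that date.

Yes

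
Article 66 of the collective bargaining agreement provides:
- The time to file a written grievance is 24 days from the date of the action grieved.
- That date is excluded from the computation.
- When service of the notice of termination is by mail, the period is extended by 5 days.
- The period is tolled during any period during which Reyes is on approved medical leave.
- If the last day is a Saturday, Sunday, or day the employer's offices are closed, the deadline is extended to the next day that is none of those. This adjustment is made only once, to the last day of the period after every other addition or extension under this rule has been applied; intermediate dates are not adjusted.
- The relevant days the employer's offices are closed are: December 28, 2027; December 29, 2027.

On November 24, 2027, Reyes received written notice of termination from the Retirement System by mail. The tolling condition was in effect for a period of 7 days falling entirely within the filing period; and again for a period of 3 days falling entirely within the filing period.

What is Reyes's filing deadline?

January 3, 2028

24 days after November 24, 2027 is December 18, 2027.
Service was by mail, adding 5 days: December 18, 2027 + 5 days = December 23, 2027.
Tolling adds 7 days: December 23, 2027 + 7 days = December 30, 2027.
Tolling adds 3 days: December 30, 2027 + 3 days = January 2, 2028.
January 2, 2028 is Sunday. The next qualifying day is January 3, 2028.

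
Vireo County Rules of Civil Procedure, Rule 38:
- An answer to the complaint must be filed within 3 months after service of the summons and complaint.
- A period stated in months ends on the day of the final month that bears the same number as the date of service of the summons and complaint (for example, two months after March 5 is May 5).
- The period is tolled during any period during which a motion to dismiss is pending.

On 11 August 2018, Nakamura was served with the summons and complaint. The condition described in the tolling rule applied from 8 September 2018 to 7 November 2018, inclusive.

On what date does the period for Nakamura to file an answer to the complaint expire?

3 months after 11 August 2018 is November 11, 2018.
From September 8, 2018 through November 7, 2018 inclusive is 61 days; tolling adds 61 days: November 11, 2018 + 61 days = January 11, 2019.

January 11, 2019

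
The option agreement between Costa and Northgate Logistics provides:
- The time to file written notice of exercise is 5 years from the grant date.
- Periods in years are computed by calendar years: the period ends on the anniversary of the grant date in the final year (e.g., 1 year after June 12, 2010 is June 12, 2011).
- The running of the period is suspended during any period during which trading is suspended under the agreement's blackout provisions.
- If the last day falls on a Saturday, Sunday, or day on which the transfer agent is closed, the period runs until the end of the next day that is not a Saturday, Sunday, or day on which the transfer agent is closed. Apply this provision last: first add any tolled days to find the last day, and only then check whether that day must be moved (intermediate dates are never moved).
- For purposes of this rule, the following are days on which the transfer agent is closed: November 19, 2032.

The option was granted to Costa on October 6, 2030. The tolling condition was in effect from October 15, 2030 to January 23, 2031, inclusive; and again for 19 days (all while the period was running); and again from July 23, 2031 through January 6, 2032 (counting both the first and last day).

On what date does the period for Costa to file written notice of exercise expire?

July 21, 2036

5 years after October 6, 2030 is October 6, 2035.
From October 15, 2030 through January 23, 2031 inclusive is 101 days; tolling adds 101 days: October 6, 2035 + 101 days = January 15, 2036.
Tolling adds 19 days: January 15, 2036 + 19 days = February 3, 2036.
From July 23, 2031 through January 6, 2032 inclusive is 168 days; tolling adds 168 days: February 3, 2036 + 168 days = July 20, 2036.
July 20, 2036 is Sunday. The next qualifying day is July 21, 2036.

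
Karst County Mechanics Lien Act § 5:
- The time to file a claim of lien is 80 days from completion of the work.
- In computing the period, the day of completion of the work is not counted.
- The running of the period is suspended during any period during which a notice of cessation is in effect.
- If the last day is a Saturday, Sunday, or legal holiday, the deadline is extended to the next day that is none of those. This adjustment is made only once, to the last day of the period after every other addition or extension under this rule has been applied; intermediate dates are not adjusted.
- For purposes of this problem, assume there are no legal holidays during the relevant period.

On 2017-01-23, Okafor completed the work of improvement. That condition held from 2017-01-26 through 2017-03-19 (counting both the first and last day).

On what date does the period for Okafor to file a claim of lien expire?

80 days after 2017-01-23 is April 13, 2017.
From January 26, 2017 through March 19, 2017 inclusive is 53 days; tolling adds 53 days: April 13, 2017 + 53 days = June 5, 2017.
June 5, 2017 is a Monday and not a legal holiday, so no extension applies.

June 5, 2017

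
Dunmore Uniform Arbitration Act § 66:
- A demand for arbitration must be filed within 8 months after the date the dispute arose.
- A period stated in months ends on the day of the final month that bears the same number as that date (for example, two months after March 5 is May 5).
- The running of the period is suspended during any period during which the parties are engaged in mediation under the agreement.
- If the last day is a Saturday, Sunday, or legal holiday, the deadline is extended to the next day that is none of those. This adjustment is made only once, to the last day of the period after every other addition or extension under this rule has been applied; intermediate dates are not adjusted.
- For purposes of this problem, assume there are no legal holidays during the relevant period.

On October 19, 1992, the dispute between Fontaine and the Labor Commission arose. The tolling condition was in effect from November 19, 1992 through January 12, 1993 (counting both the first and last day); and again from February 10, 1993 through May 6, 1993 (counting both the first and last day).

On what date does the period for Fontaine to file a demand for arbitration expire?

8 months after October 19, 1992 is June 19, 1993.
From November 19, 1992 through January 12, 1993 inclusive is 55 days; tolling adds 55 days: June 19, 1993 + 55 days = August 13, 1993.
From February 10, 1993 through May 6, 1993 inclusive is 86 days; tolling adds 86 days: August 13, 1993 + 86 days = November 7, 1993.
November 7, 1993 is Sunday. The next qualifying day is November 8, 1993.

November 8, 1993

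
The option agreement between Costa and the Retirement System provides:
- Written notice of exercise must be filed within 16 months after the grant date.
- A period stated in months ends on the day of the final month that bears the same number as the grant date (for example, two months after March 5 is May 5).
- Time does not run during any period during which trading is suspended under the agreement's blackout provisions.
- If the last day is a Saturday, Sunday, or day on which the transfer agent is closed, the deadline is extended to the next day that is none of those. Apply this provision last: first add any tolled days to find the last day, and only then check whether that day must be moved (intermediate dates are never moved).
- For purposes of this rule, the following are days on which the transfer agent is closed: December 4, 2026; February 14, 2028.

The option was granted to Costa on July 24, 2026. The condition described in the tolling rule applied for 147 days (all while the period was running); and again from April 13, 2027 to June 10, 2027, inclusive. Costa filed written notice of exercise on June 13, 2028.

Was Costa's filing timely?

16 months after July 24, 2026 is November 24, 2027.
Tolling adds 147 days: November 24, 2027 + 147 days = April 19, 2028.
From April 13, 2027 through June 10, 2027 inclusive is 59 days; tolling adds 59 days: April 19, 2028 + 59 days = June 17, 2028.
June 17, 2028 is Saturday; June 18, 2028 is Sunday. The next qualifying day is June 19, 2028.
The deadline is June 19, 2028; the filing on June 13, 2028 is on or before that date.

Yes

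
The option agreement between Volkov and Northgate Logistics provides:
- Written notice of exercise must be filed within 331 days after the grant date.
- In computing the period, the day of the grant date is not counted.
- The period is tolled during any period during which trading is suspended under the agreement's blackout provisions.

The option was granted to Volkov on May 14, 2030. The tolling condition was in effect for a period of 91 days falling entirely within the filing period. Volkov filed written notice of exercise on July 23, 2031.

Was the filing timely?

331 days after May 14, 2030 is April 10, 2031.
Tolling adds 91 days: April 10, 2031 + 91 days = July 10, 2031.
The deadline is July 10, 2031; the filing on July 23, 2031 is after that date.

No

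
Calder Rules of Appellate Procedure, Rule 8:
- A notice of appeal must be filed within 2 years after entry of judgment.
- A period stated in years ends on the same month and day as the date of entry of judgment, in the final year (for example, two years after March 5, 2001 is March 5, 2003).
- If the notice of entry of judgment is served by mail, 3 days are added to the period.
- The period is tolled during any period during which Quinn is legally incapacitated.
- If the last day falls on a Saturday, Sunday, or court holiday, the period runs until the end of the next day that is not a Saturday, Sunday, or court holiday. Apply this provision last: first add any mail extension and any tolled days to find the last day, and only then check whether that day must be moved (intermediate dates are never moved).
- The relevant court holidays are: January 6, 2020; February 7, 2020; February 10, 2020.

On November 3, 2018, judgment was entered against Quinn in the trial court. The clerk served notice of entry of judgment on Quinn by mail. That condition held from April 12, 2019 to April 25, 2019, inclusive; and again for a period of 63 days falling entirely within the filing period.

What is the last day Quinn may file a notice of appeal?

January 22, 2021

2 years after November 3, 2018 is November 3, 2020.
Service was by mail, adding 3 days: November 3, 2020 + 3 days = November 6, 2020.
From April 12, 2019 through April 25, 2019 inclusive is 14 days; tolling adds 14 days: November 6, 2020 + 14 days = November 20, 2020.
Tolling adds 63 days: November 20, 2020 + 63 days = January 22, 2021.
January 22, 2021 is a Friday and not a court holiday, so no extension applies.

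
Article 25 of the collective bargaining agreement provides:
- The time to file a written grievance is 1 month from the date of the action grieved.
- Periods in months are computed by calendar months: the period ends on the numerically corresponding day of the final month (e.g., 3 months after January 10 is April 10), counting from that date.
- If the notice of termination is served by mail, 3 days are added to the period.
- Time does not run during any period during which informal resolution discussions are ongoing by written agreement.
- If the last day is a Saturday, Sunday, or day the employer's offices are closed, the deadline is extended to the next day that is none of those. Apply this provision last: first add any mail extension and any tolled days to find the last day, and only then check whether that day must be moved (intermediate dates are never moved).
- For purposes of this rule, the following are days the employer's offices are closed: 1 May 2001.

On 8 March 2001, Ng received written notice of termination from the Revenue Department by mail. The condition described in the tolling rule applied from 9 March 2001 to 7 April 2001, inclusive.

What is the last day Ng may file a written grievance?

1 month after 8 March 2001 is April 8, 2001.
Service was by mail, adding 3 days: April 8, 2001 + 3 days = April 11, 2001.
From March 9, 2001 through April 7, 2001 inclusive is 30 days; tolling adds 30 days: April 11, 2001 + 30 days = May 11, 2001.
May 11, 2001 is a Friday and not a day the employer's offices are closed, so no extension applies.

May 11, 2001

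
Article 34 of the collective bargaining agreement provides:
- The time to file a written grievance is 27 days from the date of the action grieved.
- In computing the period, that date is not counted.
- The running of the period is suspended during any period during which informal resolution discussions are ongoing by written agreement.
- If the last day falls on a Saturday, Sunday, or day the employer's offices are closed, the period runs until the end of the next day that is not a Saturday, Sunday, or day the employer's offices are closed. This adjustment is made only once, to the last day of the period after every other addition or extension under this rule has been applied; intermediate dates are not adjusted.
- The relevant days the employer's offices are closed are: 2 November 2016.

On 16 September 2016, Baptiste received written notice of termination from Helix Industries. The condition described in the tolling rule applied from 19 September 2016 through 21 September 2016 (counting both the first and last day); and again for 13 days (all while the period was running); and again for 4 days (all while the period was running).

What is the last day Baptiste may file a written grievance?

27 days after 16 September 2016 is October 13, 2016.
From September 19, 2016 through September 21, 2016 inclusive is 3 days; tolling adds 3 days: October 13, 2016 + 3 days = October 16, 2016.
Tolling adds 13 days: October 16, 2016 + 13 days = October 29, 2016.
Tolling adds 4 days: October 29, 2016 + 4 days = November 2, 2016.
November 2, 2016 is a listed holiday. The next qualifying day is November 3, 2016.

November 3, 2016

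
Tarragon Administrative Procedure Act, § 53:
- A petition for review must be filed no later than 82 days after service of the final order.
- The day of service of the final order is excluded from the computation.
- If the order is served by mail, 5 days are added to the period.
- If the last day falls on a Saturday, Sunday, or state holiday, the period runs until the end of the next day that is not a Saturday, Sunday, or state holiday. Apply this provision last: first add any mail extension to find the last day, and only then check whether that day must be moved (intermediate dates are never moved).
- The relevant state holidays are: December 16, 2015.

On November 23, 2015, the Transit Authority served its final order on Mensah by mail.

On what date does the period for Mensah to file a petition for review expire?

82 days after November 23, 2015 is February 13, 2016.
Service was by mail, adding 5 days: February 13, 2016 + 5 days = February 18, 2016.
February 18, 2016 is a Thursday and not a state holiday, so no extension applies.

February 18, 2016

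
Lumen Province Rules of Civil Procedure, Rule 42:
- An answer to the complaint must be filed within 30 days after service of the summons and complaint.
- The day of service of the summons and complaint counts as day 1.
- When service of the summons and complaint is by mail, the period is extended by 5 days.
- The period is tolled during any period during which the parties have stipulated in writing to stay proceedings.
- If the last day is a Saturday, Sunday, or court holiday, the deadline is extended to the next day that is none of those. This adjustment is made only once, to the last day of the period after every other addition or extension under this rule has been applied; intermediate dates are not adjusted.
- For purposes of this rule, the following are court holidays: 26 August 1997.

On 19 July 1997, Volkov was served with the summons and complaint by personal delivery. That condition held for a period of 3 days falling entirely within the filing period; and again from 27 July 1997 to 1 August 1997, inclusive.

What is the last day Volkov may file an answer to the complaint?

Counting 19 July 1997 as day 1, day 30 is August 17, 1997.
Service was not by mail, so no mail extension applies.
Tolling adds 3 days: August 17, 1997 + 3 days = August 20, 1997.
From July 27, 1997 through August 1, 1997 inclusive is 6 days; tolling adds 6 days: August 20, 1997 + 6 days = August 26, 1997.
August 26, 1997 is a listed holiday. The next qualifying day is August 27, 1997.

August 27, 1997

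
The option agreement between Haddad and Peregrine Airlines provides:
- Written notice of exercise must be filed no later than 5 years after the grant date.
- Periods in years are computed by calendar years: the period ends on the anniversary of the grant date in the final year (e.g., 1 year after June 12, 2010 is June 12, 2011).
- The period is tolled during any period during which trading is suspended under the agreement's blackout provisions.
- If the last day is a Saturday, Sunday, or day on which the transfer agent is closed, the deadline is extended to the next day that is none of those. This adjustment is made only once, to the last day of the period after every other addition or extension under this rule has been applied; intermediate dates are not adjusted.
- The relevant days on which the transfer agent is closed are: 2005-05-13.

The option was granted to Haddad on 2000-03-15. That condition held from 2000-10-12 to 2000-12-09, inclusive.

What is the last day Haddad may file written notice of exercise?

May 16, 2005

5 years after 2000-03-15 is March 15, 2005.
From October 12, 2000 through December 9, 2000 inclusive is 59 days; tolling adds 59 days: March 15, 2005 + 59 days = May 13, 2005.
May 13, 2005 is a listed holiday; May 14, 2005 is Saturday; May 15, 2005 is Sunday. The next qualifying day is May 16, 2005.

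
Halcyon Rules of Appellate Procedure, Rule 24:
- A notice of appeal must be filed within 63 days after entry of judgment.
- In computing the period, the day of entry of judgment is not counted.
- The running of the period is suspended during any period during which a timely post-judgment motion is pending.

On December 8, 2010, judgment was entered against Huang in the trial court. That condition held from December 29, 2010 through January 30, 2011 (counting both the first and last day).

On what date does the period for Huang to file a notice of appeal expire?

March 14, 2011

63 days after December 8, 2010 is February 9, 2011.
From December 29, 2010 through January 30, 2011 inclusive is 33 days; tolling adds 33 days: February 9, 2011 + 33 days = March 14, 2011.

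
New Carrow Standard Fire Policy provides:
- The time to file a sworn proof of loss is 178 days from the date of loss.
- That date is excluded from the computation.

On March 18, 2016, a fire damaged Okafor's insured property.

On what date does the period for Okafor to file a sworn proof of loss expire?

September 12, 2016

178 days after March 18, 2016 is September 12, 2016.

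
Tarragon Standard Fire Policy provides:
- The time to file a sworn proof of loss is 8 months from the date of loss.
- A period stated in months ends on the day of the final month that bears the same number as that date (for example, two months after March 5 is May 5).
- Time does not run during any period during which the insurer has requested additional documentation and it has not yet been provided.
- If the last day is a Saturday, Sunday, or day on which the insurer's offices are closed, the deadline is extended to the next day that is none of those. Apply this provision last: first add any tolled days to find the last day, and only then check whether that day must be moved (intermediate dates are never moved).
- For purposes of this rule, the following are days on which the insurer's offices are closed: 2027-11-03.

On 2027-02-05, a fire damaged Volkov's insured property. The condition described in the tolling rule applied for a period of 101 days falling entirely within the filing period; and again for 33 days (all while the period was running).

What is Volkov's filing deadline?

February 16, 2028

8 months after 2027-02-05 is October 5, 2027.
Tolling adds 101 days: October 5, 2027 + 101 days = January 14, 2028.
Tolling adds 33 days: January 14, 2028 + 33 days = February 16, 2028.
February 16, 2028 is a Wednesday and not a day on which the insurer's offices are closed, so no extension applies.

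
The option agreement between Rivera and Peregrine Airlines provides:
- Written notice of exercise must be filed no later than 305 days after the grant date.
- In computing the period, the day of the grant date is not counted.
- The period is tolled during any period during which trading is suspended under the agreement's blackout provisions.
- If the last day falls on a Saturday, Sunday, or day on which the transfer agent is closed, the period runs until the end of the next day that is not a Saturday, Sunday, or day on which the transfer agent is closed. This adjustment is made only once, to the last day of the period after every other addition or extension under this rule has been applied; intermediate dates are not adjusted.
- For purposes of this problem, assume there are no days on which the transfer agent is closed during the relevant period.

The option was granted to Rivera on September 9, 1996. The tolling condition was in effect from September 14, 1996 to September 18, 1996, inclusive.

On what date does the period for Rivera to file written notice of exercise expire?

305 days after September 9, 1996 is July 11, 1997.
From September 14, 1996 through September 18, 1996 inclusive is 5 days; tolling adds 5 days: July 11, 1997 + 5 days = July 16, 1997.
July 16, 1997 is a Wednesday and not a day on which the transfer agent is closed, so no extension applies.

July 16, 1997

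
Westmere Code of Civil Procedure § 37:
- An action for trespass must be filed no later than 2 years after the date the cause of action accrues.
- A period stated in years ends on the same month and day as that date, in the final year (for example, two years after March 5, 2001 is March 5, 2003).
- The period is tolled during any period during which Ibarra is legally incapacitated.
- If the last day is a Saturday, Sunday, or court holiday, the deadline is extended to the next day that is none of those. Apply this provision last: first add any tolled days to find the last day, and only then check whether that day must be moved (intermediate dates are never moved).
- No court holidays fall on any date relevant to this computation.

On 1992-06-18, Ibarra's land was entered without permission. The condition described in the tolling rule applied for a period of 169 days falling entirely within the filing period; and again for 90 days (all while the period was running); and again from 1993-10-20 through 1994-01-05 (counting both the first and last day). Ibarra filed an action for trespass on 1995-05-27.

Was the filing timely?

2 years after 1992-06-18 is June 18, 1994.
Tolling adds 169 days: June 18, 1994 + 169 days = December 4, 1994.
Tolling adds 90 days: December 4, 1994 + 90 days = March 4, 1995.
From October 20, 1993 through January 5, 1994 inclusive is 78 days; tolling adds 78 days: March 4, 1995 + 78 days = May 21, 1995.
May 21, 1995 is Sunday. The next qualifying day is May 22, 1995.
The deadline is May 22, 1995; the filing on May 27, 1995 is after that date.

No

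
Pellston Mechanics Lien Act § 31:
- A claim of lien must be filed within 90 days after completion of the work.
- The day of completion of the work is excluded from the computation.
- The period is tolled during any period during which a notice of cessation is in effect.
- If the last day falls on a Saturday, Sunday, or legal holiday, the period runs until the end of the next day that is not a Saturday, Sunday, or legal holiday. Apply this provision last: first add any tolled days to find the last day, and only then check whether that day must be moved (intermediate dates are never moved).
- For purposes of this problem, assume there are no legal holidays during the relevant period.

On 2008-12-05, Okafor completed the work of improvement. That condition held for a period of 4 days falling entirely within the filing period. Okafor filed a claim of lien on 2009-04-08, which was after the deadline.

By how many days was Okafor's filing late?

90 days after 2008-12-05 is March 5, 2009.
Tolling adds 4 days: March 5, 2009 + 4 days = March 9, 2009.
March 9, 2009 is a Monday and not a legal holiday, so no extension applies.
The deadline is March 9, 2009; from March 9, 2009 to April 8, 2009 is 30 days.

30 days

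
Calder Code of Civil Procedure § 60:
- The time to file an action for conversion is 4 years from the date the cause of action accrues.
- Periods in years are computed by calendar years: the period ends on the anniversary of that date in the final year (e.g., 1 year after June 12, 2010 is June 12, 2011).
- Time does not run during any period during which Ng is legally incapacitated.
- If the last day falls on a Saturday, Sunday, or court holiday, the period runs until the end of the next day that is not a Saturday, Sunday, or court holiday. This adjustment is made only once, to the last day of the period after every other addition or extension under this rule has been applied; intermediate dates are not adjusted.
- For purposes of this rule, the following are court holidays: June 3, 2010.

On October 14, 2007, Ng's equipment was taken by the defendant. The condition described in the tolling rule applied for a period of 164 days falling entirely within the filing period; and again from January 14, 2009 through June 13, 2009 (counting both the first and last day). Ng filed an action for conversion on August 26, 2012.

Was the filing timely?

4 years after October 14, 2007 is October 14, 2011.
Tolling adds 164 days: October 14, 2011 + 164 days = March 26, 2012.
From January 14, 2009 through June 13, 2009 inclusive is 151 days; tolling adds 151 days: March 26, 2012 + 151 days = August 24, 2012.
August 24, 2012 is a Friday and not a court holiday, so no extension applies.
The deadline is August 24, 2012; the filing on August 26, 2012 is after that date.

No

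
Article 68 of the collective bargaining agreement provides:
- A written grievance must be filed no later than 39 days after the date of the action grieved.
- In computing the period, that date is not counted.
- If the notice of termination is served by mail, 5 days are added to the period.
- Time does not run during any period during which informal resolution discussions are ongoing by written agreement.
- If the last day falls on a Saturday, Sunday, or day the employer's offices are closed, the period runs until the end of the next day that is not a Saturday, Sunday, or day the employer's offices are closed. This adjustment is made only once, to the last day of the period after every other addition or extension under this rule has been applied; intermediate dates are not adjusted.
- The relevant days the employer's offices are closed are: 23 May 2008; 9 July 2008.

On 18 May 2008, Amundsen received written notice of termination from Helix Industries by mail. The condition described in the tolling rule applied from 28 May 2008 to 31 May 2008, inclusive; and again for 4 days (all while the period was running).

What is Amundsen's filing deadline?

39 days after 18 May 2008 is June 26, 2008.
Service was by mail, adding 5 days: June 26, 2008 + 5 days = July 1, 2008.
From May 28, 2008 through May 31, 2008 inclusive is 4 days; tolling adds 4 days: July 1, 2008 + 4 days = July 5, 2008.
Tolling adds 4 days: July 5, 2008 + 4 days = July 9, 2008.
July 9, 2008 is a listed holiday. The next qualifying day is July 10, 2008.

July 10, 2008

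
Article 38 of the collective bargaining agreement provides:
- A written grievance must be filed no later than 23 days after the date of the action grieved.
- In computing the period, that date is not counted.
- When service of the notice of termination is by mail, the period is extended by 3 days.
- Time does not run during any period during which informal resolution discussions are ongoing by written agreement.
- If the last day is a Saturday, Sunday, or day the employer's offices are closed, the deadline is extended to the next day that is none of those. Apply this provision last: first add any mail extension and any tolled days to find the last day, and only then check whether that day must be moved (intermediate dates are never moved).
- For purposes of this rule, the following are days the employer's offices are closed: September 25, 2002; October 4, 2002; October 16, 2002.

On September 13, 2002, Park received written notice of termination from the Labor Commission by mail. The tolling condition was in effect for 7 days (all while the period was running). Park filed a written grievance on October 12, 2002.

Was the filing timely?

23 days after September 13, 2002 is October 6, 2002.
Service was by mail, adding 3 days: October 6, 2002 + 3 days = October 9, 2002.
Tolling adds 7 days: October 9, 2002 + 7 days = October 16, 2002.
October 16, 2002 is a listed holiday. The next qualifying day is October 17, 2002.
The deadline is October 17, 2002; the filing on October 12, 2002 is on or before that date.

Yes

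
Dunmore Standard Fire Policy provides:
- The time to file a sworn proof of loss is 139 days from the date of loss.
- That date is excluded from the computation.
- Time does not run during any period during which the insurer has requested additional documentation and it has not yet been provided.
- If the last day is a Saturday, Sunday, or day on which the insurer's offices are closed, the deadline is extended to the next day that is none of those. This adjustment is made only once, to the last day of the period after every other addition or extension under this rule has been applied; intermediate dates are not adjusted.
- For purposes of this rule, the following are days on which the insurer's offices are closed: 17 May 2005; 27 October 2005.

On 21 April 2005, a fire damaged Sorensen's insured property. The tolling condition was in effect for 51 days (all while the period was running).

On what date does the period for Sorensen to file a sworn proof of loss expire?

139 days after 21 April 2005 is September 7, 2005.
Tolling adds 51 days: September 7, 2005 + 51 days = October 28, 2005.
October 28, 2005 is a Friday and not a day on which the insurer's offices are closed, so no extension applies.

October 28, 2005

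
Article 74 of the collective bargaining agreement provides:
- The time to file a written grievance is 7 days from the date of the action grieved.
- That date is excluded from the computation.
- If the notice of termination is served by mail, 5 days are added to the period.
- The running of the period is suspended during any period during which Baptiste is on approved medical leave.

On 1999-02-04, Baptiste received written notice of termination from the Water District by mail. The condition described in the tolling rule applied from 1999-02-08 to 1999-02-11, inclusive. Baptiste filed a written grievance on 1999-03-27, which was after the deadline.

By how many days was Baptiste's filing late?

7 days after 1999-02-04 is February 11, 1999.
Service was by mail, adding 5 days: February 11, 1999 + 5 days = February 16, 1999.
From February 8, 1999 through February 11, 1999 inclusive is 4 days; tolling adds 4 days: February 16, 1999 + 4 days = February 20, 1999.
The deadline is February 20, 1999; from February 20, 1999 to March 27, 1999 is 35 days.

35 days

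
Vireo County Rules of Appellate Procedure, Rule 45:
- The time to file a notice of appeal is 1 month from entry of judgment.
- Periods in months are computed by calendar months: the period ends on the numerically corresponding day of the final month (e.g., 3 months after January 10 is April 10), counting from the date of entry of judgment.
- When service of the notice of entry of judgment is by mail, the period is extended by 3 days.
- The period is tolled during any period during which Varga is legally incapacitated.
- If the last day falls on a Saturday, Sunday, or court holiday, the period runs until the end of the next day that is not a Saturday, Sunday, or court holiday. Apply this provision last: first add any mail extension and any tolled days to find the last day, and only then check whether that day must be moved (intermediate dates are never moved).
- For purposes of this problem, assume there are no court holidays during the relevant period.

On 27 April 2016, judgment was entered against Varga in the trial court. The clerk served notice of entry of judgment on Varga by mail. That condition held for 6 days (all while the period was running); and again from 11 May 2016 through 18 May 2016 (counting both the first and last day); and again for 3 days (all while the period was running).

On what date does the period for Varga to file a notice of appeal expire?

June 16, 2016

1 month after 27 April 2016 is May 27, 2016.
Service was by mail, adding 3 days: May 27, 2016 + 3 days = May 30, 2016.
Tolling adds 6 days: May 30, 2016 + 6 days = June 5, 2016.
From May 11, 2016 through May 18, 2016 inclusive is 8 days; tolling adds 8 days: June 5, 2016 + 8 days = June 13, 2016.
Tolling adds 3 days: June 13, 2016 + 3 days = June 16, 2016.
June 16, 2016 is a Thursday and not a court holiday, so no extension applies.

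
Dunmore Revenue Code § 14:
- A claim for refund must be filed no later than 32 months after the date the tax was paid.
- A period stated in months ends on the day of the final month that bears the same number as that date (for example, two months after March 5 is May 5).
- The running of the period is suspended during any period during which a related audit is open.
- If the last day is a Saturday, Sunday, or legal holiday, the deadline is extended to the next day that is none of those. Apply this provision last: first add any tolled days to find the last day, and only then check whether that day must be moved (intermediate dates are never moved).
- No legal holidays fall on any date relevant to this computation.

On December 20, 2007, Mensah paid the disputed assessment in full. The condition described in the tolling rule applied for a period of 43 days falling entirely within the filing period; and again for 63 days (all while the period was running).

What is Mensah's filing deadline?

December 6, 2010

32 months after December 20, 2007 is August 20, 2010.
Tolling adds 43 days: August 20, 2010 + 43 days = October 2, 2010.
Tolling adds 63 days: October 2, 2010 + 63 days = December 4, 2010.
December 4, 2010 is Saturday; December 5, 2010 is Sunday. The next qualifying day is December 6, 2010.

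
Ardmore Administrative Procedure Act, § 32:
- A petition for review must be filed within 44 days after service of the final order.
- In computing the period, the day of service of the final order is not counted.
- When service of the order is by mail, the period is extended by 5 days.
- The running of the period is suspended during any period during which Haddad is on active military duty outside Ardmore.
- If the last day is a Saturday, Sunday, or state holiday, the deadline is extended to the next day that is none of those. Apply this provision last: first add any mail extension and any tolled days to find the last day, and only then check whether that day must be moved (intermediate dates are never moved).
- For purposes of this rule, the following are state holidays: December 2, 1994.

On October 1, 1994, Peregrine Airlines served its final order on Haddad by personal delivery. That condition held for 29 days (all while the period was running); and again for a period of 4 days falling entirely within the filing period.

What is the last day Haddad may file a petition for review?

44 days after October 1, 1994 is November 14, 1994.
Service was not by mail, so no mail extension applies.
Tolling adds 29 days: November 14, 1994 + 29 days = December 13, 1994.
Tolling adds 4 days: December 13, 1994 + 4 days = December 17, 1994.
December 17, 1994 is Saturday; December 18, 1994 is Sunday. The next qualifying day is December 19, 1994.

December 19, 1994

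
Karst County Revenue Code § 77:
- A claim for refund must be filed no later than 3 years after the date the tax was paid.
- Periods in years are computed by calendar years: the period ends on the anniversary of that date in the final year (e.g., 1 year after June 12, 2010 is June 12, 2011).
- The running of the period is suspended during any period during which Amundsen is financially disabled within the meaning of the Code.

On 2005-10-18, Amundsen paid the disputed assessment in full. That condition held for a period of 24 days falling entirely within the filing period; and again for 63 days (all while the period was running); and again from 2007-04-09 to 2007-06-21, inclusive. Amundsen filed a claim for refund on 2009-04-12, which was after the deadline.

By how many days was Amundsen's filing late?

15 days

3 years after 2005-10-18 is October 18, 2008.
Tolling adds 24 days: October 18, 2008 + 24 days = November 11, 2008.
Tolling adds 63 days: November 11, 2008 + 63 days = January 13, 2009.
From April 9, 2007 through June 21, 2007 inclusive is 74 days; tolling adds 74 days: January 13, 2009 + 74 days = March 28, 2009.
The deadline is March 28, 2009; from March 28, 2009 to April 12, 2009 is 15 days.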